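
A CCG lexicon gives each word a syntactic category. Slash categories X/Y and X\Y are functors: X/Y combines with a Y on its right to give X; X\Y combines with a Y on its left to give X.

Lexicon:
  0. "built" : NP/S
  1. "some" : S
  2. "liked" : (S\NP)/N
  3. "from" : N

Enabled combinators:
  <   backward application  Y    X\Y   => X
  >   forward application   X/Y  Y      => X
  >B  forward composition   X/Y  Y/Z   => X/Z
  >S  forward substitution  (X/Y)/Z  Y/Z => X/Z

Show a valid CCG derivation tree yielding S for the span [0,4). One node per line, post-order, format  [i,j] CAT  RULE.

[0,4] S   <
  [0,2] NP   >
    [0,1] "built" : NP/S
    [1,2] "some" : S
  [2,4] S\NP   >
    [2,3] "liked" : (S\NP)/N
    [3,4] "from" : N

[0,1] NP/S  lex  "built"
[1,2] S  lex  "some"
[0,2] NP  >  k=1
[2,3] (S\NP)/N  lex  "liked"
[3,4] N  lex  "from"
[2,4] S\NP  >  k=3
[0,4] S  <  k=2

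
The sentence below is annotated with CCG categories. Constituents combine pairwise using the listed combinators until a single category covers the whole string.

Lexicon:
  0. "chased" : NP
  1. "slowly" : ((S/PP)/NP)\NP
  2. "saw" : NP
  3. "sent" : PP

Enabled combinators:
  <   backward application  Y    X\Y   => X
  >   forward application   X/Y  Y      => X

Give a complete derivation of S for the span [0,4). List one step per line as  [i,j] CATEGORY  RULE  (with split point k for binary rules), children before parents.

[0,1] NP  lex  "chased"
[1,2] ((S/PP)/NP)\NP  lex  "slowly"
[0,2] (S/PP)/NP  <  k=1
[2,3] NP  lex  "saw"
[0,3] S/PP  >  k=2
[3,4] PP  lex  "sent"
[0,4] S  >  k=3

[0,4] S   >
  [0,3] S/PP   >
    [0,2] (S/PP)/NP   <
      [0,1] "chased" : NP
      [1,2] "slowly" : ((S/PP)/NP)\NP
    [2,3] "saw" : NP
  [3,4] "sent" : PP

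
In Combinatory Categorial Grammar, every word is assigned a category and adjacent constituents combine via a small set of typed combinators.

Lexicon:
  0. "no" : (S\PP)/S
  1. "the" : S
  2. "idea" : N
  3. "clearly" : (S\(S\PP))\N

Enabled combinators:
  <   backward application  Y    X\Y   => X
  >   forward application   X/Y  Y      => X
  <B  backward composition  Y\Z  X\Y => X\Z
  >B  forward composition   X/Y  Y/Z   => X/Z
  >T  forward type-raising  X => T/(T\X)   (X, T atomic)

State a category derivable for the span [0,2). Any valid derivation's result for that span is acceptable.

[0,4] S   <
  [0,2] S\PP   >
    [0,1] "no" : (S\PP)/S
    [1,2] "the" : S
  [2,4] S\(S\PP)   <
    [2,3] "idea" : N
    [3,4] "clearly" : (S\(S\PP))\N

S\PP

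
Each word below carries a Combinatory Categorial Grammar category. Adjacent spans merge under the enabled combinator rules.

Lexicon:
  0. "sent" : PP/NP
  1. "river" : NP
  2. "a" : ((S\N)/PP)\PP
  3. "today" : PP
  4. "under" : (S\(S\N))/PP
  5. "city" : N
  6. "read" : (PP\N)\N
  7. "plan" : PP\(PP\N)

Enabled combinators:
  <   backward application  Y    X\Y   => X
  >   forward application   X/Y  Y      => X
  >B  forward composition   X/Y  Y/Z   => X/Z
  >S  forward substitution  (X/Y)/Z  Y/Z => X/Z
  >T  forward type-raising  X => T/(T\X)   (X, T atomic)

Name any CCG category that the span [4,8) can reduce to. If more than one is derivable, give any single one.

[0,8] S   <
  [0,4] S\N   >
    [0,3] (S\N)/PP   <
      [0,2] PP   >
        [0,1] "sent" : PP/NP
        [1,2] "river" : NP
      [2,3] "a" : ((S\N)/PP)\PP
    [3,4] "today" : PP
  [4,8] S\(S\N)   >
    [4,5] "under" : (S\(S\N))/PP
    [5,8] PP   <
      [5,7] PP\N   <
        [5,6] "city" : N
        [6,7] "read" : (PP\N)\N
      [7,8] "plan" : PP\(PP\N)

S\(S\N)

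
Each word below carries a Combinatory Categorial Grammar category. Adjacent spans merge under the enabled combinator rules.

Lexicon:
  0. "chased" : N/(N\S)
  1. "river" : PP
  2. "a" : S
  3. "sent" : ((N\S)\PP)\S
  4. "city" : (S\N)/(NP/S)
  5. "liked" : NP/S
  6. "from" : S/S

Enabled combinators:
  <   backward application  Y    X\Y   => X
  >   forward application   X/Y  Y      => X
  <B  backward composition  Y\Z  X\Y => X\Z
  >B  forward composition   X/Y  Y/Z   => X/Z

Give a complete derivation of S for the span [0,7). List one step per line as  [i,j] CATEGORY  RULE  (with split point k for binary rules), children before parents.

[0,7] S   <
  [0,4] N   >
    [0,1] "chased" : N/(N\S)
    [1,4] N\S   <
      [1,2] "river" : PP
      [2,4] (N\S)\PP   <
        [2,3] "a" : S
        [3,4] "sent" : ((N\S)\PP)\S
  [4,7] S\N   >
    [4,5] "city" : (S\N)/(NP/S)
    [5,7] NP/S   >B
      [5,6] "liked" : NP/S
      [6,7] "from" : S/S

[0,1] N/(N\S)  lex  "chased"
[1,2] PP  lex  "river"
[2,3] S  lex  "a"
[3,4] ((N\S)\PP)\S  lex  "sent"
[2,4] (N\S)\PP  <  k=3
[1,4] N\S  <  k=2
[0,4] N  >  k=1
[4,5] (S\N)/(NP/S)  lex  "city"
[5,6] NP/S  lex  "liked"
[6,7] S/S  lex  "from"
[5,7] NP/S  >B  k=6
[4,7] S\N  >  k=5
[0,7] S  <  k=4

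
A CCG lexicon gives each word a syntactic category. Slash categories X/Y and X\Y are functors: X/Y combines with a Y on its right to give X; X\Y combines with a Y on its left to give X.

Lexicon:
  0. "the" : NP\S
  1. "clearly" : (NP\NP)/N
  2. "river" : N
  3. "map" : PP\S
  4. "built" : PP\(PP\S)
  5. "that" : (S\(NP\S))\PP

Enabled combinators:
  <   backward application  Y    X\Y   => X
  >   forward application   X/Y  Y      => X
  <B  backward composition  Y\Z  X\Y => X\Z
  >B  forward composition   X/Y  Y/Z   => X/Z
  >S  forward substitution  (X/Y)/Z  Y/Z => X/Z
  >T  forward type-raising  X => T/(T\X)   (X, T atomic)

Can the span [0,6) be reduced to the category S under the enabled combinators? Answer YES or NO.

YES

[0,6] S   <
  [0,3] NP\S   <B
    [0,1] "the" : NP\S
    [1,3] NP\NP   >
      [1,2] "clearly" : (NP\NP)/N
      [2,3] "river" : N
  [3,6] S\(NP\S)   <
    [3,5] PP   <
      [3,4] "map" : PP\S
      [4,5] "built" : PP\(PP\S)
    [5,6] "that" : (S\(NP\S))\PP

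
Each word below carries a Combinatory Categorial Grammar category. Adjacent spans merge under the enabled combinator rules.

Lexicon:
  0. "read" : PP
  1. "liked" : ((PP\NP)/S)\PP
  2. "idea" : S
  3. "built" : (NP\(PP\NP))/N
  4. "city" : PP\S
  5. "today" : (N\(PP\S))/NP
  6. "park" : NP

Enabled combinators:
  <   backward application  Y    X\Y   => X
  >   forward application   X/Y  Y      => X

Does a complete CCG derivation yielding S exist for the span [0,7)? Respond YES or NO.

PP ((PP\NP)/S)\PP S (NP\(PP\NP))/N PP\S (N\(PP\S))/NP NP
CKY chart[0,7] = {NP}; S ∉ chart

NO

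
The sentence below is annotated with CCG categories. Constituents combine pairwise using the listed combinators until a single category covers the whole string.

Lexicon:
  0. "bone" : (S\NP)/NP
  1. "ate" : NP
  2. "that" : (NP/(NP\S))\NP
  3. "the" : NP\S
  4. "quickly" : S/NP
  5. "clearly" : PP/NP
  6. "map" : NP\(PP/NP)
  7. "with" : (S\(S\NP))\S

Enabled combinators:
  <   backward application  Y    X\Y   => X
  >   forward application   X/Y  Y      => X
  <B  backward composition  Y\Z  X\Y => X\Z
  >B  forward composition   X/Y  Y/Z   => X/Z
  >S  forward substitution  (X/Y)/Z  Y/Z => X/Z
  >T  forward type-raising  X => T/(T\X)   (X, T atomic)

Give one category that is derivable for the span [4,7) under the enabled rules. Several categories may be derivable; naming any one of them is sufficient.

S

[0,8] S   <
  [0,4] S\NP   >
    [0,1] "bone" : (S\NP)/NP
    [1,4] NP   >
      [1,3] NP/(NP\S)   <
        [1,2] "ate" : NP
        [2,3] "that" : (NP/(NP\S))\NP
      [3,4] "the" : NP\S
  [4,8] S\(S\NP)   <
    [4,7] S   >
      [4,5] "quickly" : S/NP
      [5,7] NP   <
        [5,6] "clearly" : PP/NP
        [6,7] "map" : NP\(PP/NP)
    [7,8] "with" : (S\(S\NP))\S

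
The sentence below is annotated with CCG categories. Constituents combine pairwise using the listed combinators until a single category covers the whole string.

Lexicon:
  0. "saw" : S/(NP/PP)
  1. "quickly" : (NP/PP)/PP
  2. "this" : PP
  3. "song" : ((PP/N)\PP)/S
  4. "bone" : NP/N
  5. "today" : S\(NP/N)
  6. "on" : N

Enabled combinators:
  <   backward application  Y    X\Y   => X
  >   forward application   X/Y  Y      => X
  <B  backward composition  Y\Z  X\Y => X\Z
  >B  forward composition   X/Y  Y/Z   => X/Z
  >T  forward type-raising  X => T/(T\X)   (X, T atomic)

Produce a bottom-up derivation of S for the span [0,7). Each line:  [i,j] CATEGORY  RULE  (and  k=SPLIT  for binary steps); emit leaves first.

[0,7] S   >
  [0,6] S/N   >B
    [0,2] S/PP   >B
      [0,1] "saw" : S/(NP/PP)
      [1,2] "quickly" : (NP/PP)/PP
    [2,6] PP/N   <
      [2,3] "this" : PP
      [3,6] (PP/N)\PP   >
        [3,4] "song" : ((PP/N)\PP)/S
        [4,6] S   <
          [4,5] "bone" : NP/N
          [5,6] "today" : S\(NP/N)
  [6,7] "on" : N

[0,1] S/(NP/PP)  lex  "saw"
[1,2] (NP/PP)/PP  lex  "quickly"
[0,2] S/PP  >B  k=1
[2,3] PP  lex  "this"
[3,4] ((PP/N)\PP)/S  lex  "song"
[4,5] NP/N  lex  "bone"
[5,6] S\(NP/N)  lex  "today"
[4,6] S  <  k=5
[3,6] (PP/N)\PP  >  k=4
[2,6] PP/N  <  k=3
[0,6] S/N  >B  k=2
[6,7] N  lex  "on"
[0,7] S  >  k=6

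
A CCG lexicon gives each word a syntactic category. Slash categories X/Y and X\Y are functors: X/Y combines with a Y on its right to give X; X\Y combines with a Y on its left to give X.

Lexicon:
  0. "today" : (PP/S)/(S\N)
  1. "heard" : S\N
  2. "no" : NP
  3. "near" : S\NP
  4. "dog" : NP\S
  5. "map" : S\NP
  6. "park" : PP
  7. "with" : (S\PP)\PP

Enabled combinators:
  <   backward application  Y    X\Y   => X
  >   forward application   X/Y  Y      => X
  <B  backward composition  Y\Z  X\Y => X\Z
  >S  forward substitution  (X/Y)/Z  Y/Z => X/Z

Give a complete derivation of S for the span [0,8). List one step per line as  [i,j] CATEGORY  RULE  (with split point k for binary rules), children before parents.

[0,1] (PP/S)/(S\N)  lex  "today"
[1,2] S\N  lex  "heard"
[0,2] PP/S  >  k=1
[2,3] NP  lex  "no"
[3,4] S\NP  lex  "near"
[2,4] S  <  k=3
[4,5] NP\S  lex  "dog"
[2,5] NP  <  k=4
[5,6] S\NP  lex  "map"
[2,6] S  <  k=5
[0,6] PP  >  k=2
[6,7] PP  lex  "park"
[7,8] (S\PP)\PP  lex  "with"
[6,8] S\PP  <  k=7
[0,8] S  <  k=6

[0,8] S   <
  [0,6] PP   >
    [0,2] PP/S   >
      [0,1] "today" : (PP/S)/(S\N)
      [1,2] "heard" : S\N
    [2,6] S   <
      [2,5] NP   <
        [2,4] S   <
          [2,3] "no" : NP
          [3,4] "near" : S\NP
        [4,5] "dog" : NP\S
      [5,6] "map" : S\NP
  [6,8] S\PP   <
    [6,7] "park" : PP
    [7,8] "with" : (S\PP)\PP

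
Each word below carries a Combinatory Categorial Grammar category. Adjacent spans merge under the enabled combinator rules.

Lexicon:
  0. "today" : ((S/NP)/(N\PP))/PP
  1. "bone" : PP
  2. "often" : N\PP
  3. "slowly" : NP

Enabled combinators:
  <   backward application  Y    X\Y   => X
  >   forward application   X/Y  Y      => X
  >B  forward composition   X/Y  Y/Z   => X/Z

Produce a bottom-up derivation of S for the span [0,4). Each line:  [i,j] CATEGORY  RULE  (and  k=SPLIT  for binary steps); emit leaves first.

[0,1] ((S/NP)/(N\PP))/PP  lex  "today"
[1,2] PP  lex  "bone"
[0,2] (S/NP)/(N\PP)  >  k=1
[2,3] N\PP  lex  "often"
[0,3] S/NP  >  k=2
[3,4] NP  lex  "slowly"
[0,4] S  >  k=3

[0,4] S   >
  [0,3] S/NP   >
    [0,2] (S/NP)/(N\PP)   >
      [0,1] "today" : ((S/NP)/(N\PP))/PP
      [1,2] "bone" : PP
    [2,3] "often" : N\PP
  [3,4] "slowly" : NP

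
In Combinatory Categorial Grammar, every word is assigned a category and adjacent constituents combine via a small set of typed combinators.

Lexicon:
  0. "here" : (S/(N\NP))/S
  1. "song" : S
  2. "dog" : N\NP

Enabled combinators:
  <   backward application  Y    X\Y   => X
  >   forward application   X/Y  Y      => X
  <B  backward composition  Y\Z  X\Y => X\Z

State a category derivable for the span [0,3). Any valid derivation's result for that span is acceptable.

[0,3] S   >
  [0,2] S/(N\NP)   >
    [0,1] "here" : (S/(N\NP))/S
    [1,2] "song" : S
  [2,3] "dog" : N\NP

S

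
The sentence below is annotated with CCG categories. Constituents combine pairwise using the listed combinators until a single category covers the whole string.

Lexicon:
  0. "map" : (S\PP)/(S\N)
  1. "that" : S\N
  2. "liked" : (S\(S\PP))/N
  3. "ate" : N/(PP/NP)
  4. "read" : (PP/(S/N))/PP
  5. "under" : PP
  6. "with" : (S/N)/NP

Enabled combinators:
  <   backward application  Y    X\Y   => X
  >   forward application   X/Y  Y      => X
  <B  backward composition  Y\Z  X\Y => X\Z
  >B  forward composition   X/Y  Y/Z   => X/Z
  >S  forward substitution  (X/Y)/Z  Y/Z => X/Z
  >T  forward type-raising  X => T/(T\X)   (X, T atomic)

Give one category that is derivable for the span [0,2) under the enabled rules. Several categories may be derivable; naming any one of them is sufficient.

S\PP

[0,7] S   <
  [0,2] S\PP   >
    [0,1] "map" : (S\PP)/(S\N)
    [1,2] "that" : S\N
  [2,7] S\(S\PP)   >
    [2,3] "liked" : (S\(S\PP))/N
    [3,7] N   >
      [3,4] "ate" : N/(PP/NP)
      [4,7] PP/NP   >B
        [4,6] PP/(S/N)   >
          [4,5] "read" : (PP/(S/N))/PP
          [5,6] "under" : PP
        [6,7] "with" : (S/N)/NP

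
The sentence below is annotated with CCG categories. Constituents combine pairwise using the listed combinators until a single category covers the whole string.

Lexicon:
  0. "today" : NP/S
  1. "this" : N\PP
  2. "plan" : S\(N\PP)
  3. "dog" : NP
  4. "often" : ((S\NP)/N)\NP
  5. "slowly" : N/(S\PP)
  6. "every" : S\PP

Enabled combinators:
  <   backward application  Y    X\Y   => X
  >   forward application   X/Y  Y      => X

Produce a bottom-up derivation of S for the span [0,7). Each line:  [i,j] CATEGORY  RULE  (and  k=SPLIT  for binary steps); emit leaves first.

[0,1] NP/S  lex  "today"
[1,2] N\PP  lex  "this"
[2,3] S\(N\PP)  lex  "plan"
[1,3] S  <  k=2
[0,3] NP  >  k=1
[3,4] NP  lex  "dog"
[4,5] ((S\NP)/N)\NP  lex  "often"
[3,5] (S\NP)/N  <  k=4
[5,6] N/(S\PP)  lex  "slowly"
[6,7] S\PP  lex  "every"
[5,7] N  >  k=6
[3,7] S\NP  >  k=5
[0,7] S  <  k=3

[0,7] S   <
  [0,3] NP   >
    [0,1] "today" : NP/S
    [1,3] S   <
      [1,2] "this" : N\PP
      [2,3] "plan" : S\(N\PP)
  [3,7] S\NP   >
    [3,5] (S\NP)/N   <
      [3,4] "dog" : NP
      [4,5] "often" : ((S\NP)/N)\NP
    [5,7] N   >
      [5,6] "slowly" : N/(S\PP)
      [6,7] "every" : S\PP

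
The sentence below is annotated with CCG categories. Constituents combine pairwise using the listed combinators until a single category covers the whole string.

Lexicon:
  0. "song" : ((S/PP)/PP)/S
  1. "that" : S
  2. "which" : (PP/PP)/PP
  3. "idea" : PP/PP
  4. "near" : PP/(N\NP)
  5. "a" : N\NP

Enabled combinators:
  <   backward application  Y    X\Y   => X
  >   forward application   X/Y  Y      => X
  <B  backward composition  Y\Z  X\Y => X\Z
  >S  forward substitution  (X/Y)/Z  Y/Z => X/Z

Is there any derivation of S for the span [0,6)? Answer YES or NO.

[0,6] S   >
  [0,4] S/PP   >S
    [0,2] (S/PP)/PP   >
      [0,1] "song" : ((S/PP)/PP)/S
      [1,2] "that" : S
    [2,4] PP/PP   >S
      [2,3] "which" : (PP/PP)/PP
      [3,4] "idea" : PP/PP
  [4,6] PP   >
    [4,5] "near" : PP/(N\NP)
    [5,6] "a" : N\NP

YES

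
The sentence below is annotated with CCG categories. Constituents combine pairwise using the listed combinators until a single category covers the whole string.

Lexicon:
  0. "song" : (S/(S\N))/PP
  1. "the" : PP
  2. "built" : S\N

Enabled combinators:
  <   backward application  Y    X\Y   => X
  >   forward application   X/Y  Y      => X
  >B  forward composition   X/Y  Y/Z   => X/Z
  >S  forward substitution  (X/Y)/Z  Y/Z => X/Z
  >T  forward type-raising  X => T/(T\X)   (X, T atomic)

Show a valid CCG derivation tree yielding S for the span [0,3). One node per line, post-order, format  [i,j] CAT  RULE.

[0,1] (S/(S\N))/PP  lex  "song"
[1,2] PP  lex  "the"
[0,2] S/(S\N)  >  k=1
[2,3] S\N  lex  "built"
[0,3] S  >  k=2

[0,3] S   >
  [0,2] S/(S\N)   >
    [0,1] "song" : (S/(S\N))/PP
    [1,2] "the" : PP
  [2,3] "built" : S\N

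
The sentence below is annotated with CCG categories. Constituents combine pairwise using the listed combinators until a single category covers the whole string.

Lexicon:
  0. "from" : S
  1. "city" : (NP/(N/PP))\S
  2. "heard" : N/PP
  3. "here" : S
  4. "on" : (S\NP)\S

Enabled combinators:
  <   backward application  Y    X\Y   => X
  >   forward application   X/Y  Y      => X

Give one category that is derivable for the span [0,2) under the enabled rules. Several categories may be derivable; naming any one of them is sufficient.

[0,5] S   <
  [0,3] NP   >
    [0,2] NP/(N/PP)   <
      [0,1] "from" : S
      [1,2] "city" : (NP/(N/PP))\S
    [2,3] "heard" : N/PP
  [3,5] S\NP   <
    [3,4] "here" : S
    [4,5] "on" : (S\NP)\S

NP/(N/PP)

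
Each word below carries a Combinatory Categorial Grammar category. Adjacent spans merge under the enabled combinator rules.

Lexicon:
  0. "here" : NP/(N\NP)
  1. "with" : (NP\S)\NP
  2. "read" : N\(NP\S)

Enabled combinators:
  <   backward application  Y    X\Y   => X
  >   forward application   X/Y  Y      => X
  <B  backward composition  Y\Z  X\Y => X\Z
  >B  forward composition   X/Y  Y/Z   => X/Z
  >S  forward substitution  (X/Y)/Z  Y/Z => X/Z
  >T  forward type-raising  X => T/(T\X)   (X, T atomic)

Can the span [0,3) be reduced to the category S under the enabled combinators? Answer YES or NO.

NO

NP/(N\NP) (NP\S)\NP N\(NP\S)
CKY chart[0,3] = {N/(N\NP), NP, NP/(NP\NP), PP/(PP\NP), S/(S\NP)}; S ∉ chart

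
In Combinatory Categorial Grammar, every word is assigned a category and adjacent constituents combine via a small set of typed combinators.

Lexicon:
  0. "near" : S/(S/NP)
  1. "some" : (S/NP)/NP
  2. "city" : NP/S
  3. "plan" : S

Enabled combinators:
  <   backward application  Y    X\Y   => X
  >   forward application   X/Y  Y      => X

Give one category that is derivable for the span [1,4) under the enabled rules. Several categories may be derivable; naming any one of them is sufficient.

[0,4] S   >
  [0,1] "near" : S/(S/NP)
  [1,4] S/NP   >
    [1,2] "some" : (S/NP)/NP
    [2,4] NP   >
      [2,3] "city" : NP/S
      [3,4] "plan" : S

S/NP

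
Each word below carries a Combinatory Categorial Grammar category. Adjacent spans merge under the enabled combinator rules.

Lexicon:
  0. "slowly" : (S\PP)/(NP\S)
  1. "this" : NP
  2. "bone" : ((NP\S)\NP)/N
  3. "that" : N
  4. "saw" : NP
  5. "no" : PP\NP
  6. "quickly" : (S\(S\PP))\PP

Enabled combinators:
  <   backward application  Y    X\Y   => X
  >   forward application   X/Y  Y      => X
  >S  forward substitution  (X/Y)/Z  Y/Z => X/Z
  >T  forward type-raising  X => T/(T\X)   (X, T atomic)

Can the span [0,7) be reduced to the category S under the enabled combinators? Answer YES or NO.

YES

[0,7] S   <
  [0,4] S\PP   >
    [0,1] "slowly" : (S\PP)/(NP\S)
    [1,4] NP\S   <
      [1,2] "this" : NP
      [2,4] (NP\S)\NP   >
        [2,3] "bone" : ((NP\S)\NP)/N
        [3,4] "that" : N
  [4,7] S\(S\PP)   <
    [4,6] PP   >
      [4,5] PP/(PP\NP)   >T
        [4,5] "saw" : NP
      [5,6] "no" : PP\NP
    [6,7] "quickly" : (S\(S\PP))\PP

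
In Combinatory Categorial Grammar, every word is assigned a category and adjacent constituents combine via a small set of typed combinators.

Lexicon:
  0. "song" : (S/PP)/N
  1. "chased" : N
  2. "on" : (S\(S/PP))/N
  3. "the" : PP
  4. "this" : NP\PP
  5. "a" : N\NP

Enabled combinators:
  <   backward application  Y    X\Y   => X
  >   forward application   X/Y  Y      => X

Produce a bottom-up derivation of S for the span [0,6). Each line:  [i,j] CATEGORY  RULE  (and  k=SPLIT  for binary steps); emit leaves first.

[0,6] S   <
  [0,2] S/PP   >
    [0,1] "song" : (S/PP)/N
    [1,2] "chased" : N
  [2,6] S\(S/PP)   >
    [2,3] "on" : (S\(S/PP))/N
    [3,6] N   <
      [3,5] NP   <
        [3,4] "the" : PP
        [4,5] "this" : NP\PP
      [5,6] "a" : N\NP

[0,1] (S/PP)/N  lex  "song"
[1,2] N  lex  "chased"
[0,2] S/PP  >  k=1
[2,3] (S\(S/PP))/N  lex  "on"
[3,4] PP  lex  "the"
[4,5] NP\PP  lex  "this"
[3,5] NP  <  k=4
[5,6] N\NP  lex  "a"
[3,6] N  <  k=5
[2,6] S\(S/PP)  >  k=3
[0,6] S  <  k=2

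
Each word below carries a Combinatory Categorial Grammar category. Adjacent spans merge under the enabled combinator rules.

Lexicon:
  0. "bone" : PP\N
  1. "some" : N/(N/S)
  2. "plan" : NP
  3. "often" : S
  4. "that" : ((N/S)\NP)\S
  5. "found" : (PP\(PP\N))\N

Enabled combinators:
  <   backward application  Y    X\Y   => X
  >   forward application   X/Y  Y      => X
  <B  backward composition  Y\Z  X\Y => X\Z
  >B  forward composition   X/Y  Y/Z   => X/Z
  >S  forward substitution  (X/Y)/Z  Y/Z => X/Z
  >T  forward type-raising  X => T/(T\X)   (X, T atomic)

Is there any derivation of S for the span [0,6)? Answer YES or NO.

PP\N N/(N/S) NP S ((N/S)\NP)\S (PP\(PP\N))\N
CKY chart[0,6] = {N/(N\PP), NP/(NP\PP), PP, PP/(PP\PP), S/(S\PP)}; S ∉ chart

NO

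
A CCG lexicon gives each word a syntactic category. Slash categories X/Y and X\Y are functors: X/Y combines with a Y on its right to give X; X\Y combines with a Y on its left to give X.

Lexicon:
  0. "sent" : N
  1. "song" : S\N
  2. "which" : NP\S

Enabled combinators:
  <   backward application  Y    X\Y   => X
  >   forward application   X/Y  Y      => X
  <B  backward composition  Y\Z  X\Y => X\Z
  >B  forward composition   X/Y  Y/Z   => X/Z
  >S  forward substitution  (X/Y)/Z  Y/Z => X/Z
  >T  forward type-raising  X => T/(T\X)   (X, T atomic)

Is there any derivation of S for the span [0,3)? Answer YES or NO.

N S\N NP\S
CKY chart[0,3] = {N/(N\NP), NP, NP/(NP\NP), PP/(PP\NP), S/(S\NP)}; S ∉ chart

NO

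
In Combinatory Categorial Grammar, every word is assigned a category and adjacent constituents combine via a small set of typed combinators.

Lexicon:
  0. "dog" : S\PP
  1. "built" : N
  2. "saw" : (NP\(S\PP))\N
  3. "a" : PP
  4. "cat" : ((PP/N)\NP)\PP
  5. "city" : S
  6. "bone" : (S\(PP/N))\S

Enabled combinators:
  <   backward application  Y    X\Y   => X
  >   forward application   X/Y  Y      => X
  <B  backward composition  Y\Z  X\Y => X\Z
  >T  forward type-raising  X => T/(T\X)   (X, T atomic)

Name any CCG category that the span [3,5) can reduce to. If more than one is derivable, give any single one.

[0,7] S   <
  [0,3] NP   <
    [0,1] "dog" : S\PP
    [1,3] NP\(S\PP)   <
      [1,2] "built" : N
      [2,3] "saw" : (NP\(S\PP))\N
  [3,7] S\NP   <B
    [3,5] (PP/N)\NP   <
      [3,4] "a" : PP
      [4,5] "cat" : ((PP/N)\NP)\PP
    [5,7] S\(PP/N)   <
      [5,6] "city" : S
      [6,7] "bone" : (S\(PP/N))\S

(PP/N)\NP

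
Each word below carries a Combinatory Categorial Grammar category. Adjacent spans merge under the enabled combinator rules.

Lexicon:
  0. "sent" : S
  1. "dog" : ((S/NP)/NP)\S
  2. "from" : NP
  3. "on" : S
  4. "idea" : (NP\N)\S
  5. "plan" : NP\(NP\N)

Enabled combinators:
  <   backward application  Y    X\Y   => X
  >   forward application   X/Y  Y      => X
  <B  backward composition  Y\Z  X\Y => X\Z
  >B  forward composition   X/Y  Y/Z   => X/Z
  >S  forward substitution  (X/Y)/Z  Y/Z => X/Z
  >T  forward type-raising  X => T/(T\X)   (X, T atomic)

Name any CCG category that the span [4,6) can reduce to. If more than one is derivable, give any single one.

[0,6] S   >
  [0,3] S/NP   >
    [0,2] (S/NP)/NP   <
      [0,1] "sent" : S
      [1,2] "dog" : ((S/NP)/NP)\S
    [2,3] "from" : NP
  [3,6] NP   >
    [3,4] NP/(NP\S)   >T
      [3,4] "on" : S
    [4,6] NP\S   <B
      [4,5] "idea" : (NP\N)\S
      [5,6] "plan" : NP\(NP\N)

NP\S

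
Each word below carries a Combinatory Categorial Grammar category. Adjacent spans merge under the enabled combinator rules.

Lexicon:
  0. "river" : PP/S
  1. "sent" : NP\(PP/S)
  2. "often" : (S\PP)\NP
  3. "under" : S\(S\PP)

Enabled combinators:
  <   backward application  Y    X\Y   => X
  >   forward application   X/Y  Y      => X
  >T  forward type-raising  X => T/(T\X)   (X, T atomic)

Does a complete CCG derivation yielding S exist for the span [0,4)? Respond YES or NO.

YES

[0,4] S   <
  [0,3] S\PP   <
    [0,2] NP   <
      [0,1] "river" : PP/S
      [1,2] "sent" : NP\(PP/S)
    [2,3] "often" : (S\PP)\NP
  [3,4] "under" : S\(S\PP)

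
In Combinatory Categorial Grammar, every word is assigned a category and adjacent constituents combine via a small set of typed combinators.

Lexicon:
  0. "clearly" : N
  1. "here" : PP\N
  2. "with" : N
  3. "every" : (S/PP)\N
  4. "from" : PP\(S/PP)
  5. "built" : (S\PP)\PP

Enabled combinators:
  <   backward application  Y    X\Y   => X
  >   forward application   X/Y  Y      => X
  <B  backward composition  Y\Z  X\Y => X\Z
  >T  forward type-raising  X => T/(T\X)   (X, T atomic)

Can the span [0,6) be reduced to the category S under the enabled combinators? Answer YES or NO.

YES

[0,6] S   <
  [0,1] "clearly" : N
  [1,6] S\N   <B
    [1,2] "here" : PP\N
    [2,6] S\PP   <
      [2,5] PP   <
        [2,3] "with" : N
        [3,5] PP\N   <B
          [3,4] "every" : (S/PP)\N
          [4,5] "from" : PP\(S/PP)
      [5,6] "built" : (S\PP)\PP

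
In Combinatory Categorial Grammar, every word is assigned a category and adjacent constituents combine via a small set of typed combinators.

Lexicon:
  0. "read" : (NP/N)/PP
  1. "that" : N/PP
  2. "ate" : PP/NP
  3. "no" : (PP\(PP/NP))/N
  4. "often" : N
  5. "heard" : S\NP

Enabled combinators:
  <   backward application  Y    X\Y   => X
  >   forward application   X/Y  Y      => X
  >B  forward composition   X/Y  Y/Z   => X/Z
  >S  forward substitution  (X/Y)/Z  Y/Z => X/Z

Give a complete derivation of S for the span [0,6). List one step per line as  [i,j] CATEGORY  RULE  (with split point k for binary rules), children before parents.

[0,6] S   <
  [0,5] NP   >
    [0,2] NP/PP   >S
      [0,1] "read" : (NP/N)/PP
      [1,2] "that" : N/PP
    [2,5] PP   <
      [2,3] "ate" : PP/NP
      [3,5] PP\(PP/NP)   >
        [3,4] "no" : (PP\(PP/NP))/N
        [4,5] "often" : N
  [5,6] "heard" : S\NP

[0,1] (NP/N)/PP  lex  "read"
[1,2] N/PP  lex  "that"
[0,2] NP/PP  >S  k=1
[2,3] PP/NP  lex  "ate"
[3,4] (PP\(PP/NP))/N  lex  "no"
[4,5] N  lex  "often"
[3,5] PP\(PP/NP)  >  k=4
[2,5] PP  <  k=3
[0,5] NP  >  k=2
[5,6] S\NP  lex  "heard"
[0,6] S  <  k=5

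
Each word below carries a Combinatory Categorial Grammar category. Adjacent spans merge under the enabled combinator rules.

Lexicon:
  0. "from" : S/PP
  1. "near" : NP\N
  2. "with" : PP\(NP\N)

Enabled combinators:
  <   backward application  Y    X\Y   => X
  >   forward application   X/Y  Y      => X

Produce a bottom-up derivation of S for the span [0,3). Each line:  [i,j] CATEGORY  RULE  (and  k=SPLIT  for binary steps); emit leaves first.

[0,1] S/PP  lex  "from"
[1,2] NP\N  lex  "near"
[2,3] PP\(NP\N)  lex  "with"
[1,3] PP  <  k=2
[0,3] S  >  k=1

[0,3] S   >
  [0,1] "from" : S/PP
  [1,3] PP   <
    [1,2] "near" : NP\N
    [2,3] "with" : PP\(NP\N)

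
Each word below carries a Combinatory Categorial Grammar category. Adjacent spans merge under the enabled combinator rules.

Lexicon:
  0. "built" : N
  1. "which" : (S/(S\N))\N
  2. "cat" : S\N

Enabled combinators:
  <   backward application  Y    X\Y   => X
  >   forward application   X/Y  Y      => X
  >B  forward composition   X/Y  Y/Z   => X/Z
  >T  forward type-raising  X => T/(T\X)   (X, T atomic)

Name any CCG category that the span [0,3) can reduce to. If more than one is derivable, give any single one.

[0,3] S   >
  [0,2] S/(S\N)   <
    [0,1] "built" : N
    [1,2] "which" : (S/(S\N))\N
  [2,3] "cat" : S\N

S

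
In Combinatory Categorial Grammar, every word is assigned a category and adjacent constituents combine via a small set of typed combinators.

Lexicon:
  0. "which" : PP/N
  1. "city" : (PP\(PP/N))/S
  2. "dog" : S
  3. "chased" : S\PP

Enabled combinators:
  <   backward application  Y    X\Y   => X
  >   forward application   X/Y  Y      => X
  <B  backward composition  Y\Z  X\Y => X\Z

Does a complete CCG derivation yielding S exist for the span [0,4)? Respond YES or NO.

YES

[0,4] S   <
  [0,3] PP   <
    [0,1] "which" : PP/N
    [1,3] PP\(PP/N)   >
      [1,2] "city" : (PP\(PP/N))/S
      [2,3] "dog" : S
  [3,4] "chased" : S\PP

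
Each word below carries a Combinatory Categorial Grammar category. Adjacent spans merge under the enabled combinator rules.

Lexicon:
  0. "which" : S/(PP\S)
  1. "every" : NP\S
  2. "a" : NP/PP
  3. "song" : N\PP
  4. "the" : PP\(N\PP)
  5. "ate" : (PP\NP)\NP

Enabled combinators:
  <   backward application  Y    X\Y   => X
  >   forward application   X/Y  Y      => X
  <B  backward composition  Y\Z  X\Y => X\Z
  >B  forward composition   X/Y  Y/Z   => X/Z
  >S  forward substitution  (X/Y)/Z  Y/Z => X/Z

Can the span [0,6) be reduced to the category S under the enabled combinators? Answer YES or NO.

[0,6] S   >
  [0,1] "which" : S/(PP\S)
  [1,6] PP\S   <B
    [1,2] "every" : NP\S
    [2,6] PP\NP   <
      [2,5] NP   >
        [2,3] "a" : NP/PP
        [3,5] PP   <
          [3,4] "song" : N\PP
          [4,5] "the" : PP\(N\PP)
      [5,6] "ate" : (PP\NP)\NP

YES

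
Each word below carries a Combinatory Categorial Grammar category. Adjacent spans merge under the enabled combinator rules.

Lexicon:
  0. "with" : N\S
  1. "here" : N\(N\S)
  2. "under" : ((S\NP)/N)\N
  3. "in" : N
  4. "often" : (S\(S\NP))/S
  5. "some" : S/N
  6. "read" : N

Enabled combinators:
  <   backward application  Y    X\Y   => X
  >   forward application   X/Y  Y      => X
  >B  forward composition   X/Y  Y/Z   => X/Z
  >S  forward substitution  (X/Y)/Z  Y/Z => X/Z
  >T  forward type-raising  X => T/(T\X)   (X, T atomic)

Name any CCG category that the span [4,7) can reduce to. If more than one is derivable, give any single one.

[0,7] S   <
  [0,4] S\NP   >
    [0,3] (S\NP)/N   <
      [0,2] N   <
        [0,1] "with" : N\S
        [1,2] "here" : N\(N\S)
      [2,3] "under" : ((S\NP)/N)\N
    [3,4] "in" : N
  [4,7] S\(S\NP)   >
    [4,5] "often" : (S\(S\NP))/S
    [5,7] S   >
      [5,6] "some" : S/N
      [6,7] "read" : N

S\(S\NP)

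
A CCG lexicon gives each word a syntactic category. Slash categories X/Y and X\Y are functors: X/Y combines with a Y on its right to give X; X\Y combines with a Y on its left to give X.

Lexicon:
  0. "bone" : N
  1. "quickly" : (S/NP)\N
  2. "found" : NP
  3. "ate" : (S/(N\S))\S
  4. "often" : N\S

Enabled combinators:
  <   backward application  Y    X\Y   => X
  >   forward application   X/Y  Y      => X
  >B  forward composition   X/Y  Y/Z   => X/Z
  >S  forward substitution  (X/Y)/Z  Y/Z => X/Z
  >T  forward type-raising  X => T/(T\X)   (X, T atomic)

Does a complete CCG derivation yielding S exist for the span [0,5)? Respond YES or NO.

YES

[0,5] S   >
  [0,4] S/(N\S)   <
    [0,3] S   >
      [0,2] S/NP   <
        [0,1] "bone" : N
        [1,2] "quickly" : (S/NP)\N
      [2,3] "found" : NP
    [3,4] "ate" : (S/(N\S))\S
  [4,5] "often" : N\S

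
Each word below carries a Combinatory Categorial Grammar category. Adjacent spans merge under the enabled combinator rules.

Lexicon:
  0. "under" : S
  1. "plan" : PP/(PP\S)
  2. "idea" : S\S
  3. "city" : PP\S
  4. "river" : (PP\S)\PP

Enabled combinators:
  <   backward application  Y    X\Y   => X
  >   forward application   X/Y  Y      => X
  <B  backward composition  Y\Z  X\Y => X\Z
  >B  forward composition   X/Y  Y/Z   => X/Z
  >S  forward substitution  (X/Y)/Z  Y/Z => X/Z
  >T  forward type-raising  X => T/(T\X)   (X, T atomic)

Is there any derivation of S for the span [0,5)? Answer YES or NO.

NO

S PP/(PP\S) S\S PP\S (PP\S)\PP
CKY chart[0,5] = {N/(N\PP), NP/(NP\PP), PP, PP/(PP\PP), S/(S\PP)}; S ∉ chart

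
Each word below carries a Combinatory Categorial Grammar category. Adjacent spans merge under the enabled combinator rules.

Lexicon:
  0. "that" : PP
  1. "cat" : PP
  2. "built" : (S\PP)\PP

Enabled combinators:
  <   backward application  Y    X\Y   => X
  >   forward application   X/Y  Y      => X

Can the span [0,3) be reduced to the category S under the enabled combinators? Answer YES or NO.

YES

[0,3] S   <
  [0,1] "that" : PP
  [1,3] S\PP   <
    [1,2] "cat" : PP
    [2,3] "built" : (S\PP)\PP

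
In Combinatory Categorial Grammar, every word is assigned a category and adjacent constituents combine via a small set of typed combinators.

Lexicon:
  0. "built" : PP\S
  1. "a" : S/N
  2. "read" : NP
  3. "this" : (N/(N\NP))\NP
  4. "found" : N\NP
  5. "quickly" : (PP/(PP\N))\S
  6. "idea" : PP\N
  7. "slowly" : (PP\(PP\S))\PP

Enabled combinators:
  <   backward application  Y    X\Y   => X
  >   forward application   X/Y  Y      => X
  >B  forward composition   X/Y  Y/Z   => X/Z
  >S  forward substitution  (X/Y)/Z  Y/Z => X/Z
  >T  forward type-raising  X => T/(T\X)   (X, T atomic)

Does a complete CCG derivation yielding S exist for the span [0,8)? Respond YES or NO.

NO

PP\S S/N NP (N/(N\NP))\NP N\NP (PP/(PP\N))\S PP\N (PP\(PP\S))\PP
CKY chart[0,8] = {N/(N\PP), NP/(NP\PP), PP, PP/(PP\PP), S/(S\PP)}; S ∉ chart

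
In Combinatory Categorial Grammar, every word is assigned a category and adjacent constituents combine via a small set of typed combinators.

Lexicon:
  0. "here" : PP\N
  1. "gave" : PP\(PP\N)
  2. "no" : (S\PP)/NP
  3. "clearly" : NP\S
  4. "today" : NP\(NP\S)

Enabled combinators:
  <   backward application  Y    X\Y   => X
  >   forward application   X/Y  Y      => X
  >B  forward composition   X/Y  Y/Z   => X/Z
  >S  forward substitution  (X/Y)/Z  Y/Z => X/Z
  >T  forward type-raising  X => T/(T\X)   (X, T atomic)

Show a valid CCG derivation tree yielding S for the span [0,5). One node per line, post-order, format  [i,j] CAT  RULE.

[0,1] PP\N  lex  "here"
[1,2] PP\(PP\N)  lex  "gave"
[0,2] PP  <  k=1
[2,3] (S\PP)/NP  lex  "no"
[3,4] NP\S  lex  "clearly"
[4,5] NP\(NP\S)  lex  "today"
[3,5] NP  <  k=4
[2,5] S\PP  >  k=3
[0,5] S  <  k=2

[0,5] S   <
  [0,2] PP   <
    [0,1] "here" : PP\N
    [1,2] "gave" : PP\(PP\N)
  [2,5] S\PP   >
    [2,3] "no" : (S\PP)/NP
    [3,5] NP   <
      [3,4] "clearly" : NP\S
      [4,5] "today" : NP\(NP\S)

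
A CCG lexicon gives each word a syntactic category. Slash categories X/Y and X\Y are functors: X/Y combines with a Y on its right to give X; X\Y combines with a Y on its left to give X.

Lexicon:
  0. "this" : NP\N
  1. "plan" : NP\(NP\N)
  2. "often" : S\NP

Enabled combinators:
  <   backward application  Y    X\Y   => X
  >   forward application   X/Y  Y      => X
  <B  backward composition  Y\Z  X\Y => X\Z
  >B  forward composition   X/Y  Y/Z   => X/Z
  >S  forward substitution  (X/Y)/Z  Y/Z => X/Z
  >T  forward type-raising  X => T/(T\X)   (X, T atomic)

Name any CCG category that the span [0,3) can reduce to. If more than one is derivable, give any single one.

S

[0,3] S   <
  [0,2] NP   <
    [0,1] "this" : NP\N
    [1,2] "plan" : NP\(NP\N)
  [2,3] "often" : S\NP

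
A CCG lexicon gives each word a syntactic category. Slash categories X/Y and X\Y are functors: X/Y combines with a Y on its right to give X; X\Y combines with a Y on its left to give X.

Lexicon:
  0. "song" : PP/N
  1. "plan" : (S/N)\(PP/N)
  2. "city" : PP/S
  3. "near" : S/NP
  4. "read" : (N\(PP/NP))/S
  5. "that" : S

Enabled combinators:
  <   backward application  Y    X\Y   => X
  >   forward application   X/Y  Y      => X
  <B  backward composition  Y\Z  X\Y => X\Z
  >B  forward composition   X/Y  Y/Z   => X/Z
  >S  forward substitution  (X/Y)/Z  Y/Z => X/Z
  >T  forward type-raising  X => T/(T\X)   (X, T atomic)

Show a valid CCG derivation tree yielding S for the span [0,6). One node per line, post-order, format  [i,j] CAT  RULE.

[0,6] S   >
  [0,2] S/N   <
    [0,1] "song" : PP/N
    [1,2] "plan" : (S/N)\(PP/N)
  [2,6] N   <
    [2,4] PP/NP   >B
      [2,3] "city" : PP/S
      [3,4] "near" : S/NP
    [4,6] N\(PP/NP)   >
      [4,5] "read" : (N\(PP/NP))/S
      [5,6] "that" : S

[0,1] PP/N  lex  "song"
[1,2] (S/N)\(PP/N)  lex  "plan"
[0,2] S/N  <  k=1
[2,3] PP/S  lex  "city"
[3,4] S/NP  lex  "near"
[2,4] PP/NP  >B  k=3
[4,5] (N\(PP/NP))/S  lex  "read"
[5,6] S  lex  "that"
[4,6] N\(PP/NP)  >  k=5
[2,6] N  <  k=4
[0,6] S  >  k=2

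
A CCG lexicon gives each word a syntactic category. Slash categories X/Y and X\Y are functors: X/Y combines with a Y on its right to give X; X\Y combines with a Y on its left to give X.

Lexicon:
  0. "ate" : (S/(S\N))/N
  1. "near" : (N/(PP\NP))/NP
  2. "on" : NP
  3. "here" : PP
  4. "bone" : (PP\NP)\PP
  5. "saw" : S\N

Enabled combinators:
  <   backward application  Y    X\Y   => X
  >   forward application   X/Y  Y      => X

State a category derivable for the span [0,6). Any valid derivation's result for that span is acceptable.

[0,6] S   >
  [0,5] S/(S\N)   >
    [0,1] "ate" : (S/(S\N))/N
    [1,5] N   >
      [1,3] N/(PP\NP)   >
        [1,2] "near" : (N/(PP\NP))/NP
        [2,3] "on" : NP
      [3,5] PP\NP   <
        [3,4] "here" : PP
        [4,5] "bone" : (PP\NP)\PP
  [5,6] "saw" : S\N

S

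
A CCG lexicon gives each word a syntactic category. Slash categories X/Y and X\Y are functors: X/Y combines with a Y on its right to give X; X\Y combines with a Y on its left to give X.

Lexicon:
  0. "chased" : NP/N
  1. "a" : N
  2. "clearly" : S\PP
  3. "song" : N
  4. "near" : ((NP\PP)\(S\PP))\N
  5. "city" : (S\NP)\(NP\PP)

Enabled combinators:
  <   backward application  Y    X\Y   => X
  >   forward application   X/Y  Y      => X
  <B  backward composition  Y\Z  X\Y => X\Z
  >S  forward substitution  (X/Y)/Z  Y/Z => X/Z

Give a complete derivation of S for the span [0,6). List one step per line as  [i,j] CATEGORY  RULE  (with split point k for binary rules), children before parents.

[0,1] NP/N  lex  "chased"
[1,2] N  lex  "a"
[0,2] NP  >  k=1
[2,3] S\PP  lex  "clearly"
[3,4] N  lex  "song"
[4,5] ((NP\PP)\(S\PP))\N  lex  "near"
[3,5] (NP\PP)\(S\PP)  <  k=4
[2,5] NP\PP  <  k=3
[5,6] (S\NP)\(NP\PP)  lex  "city"
[2,6] S\NP  <  k=5
[0,6] S  <  k=2

[0,6] S   <
  [0,2] NP   >
    [0,1] "chased" : NP/N
    [1,2] "a" : N
  [2,6] S\NP   <
    [2,5] NP\PP   <
      [2,3] "clearly" : S\PP
      [3,5] (NP\PP)\(S\PP)   <
        [3,4] "song" : N
        [4,5] "near" : ((NP\PP)\(S\PP))\N
    [5,6] "city" : (S\NP)\(NP\PP)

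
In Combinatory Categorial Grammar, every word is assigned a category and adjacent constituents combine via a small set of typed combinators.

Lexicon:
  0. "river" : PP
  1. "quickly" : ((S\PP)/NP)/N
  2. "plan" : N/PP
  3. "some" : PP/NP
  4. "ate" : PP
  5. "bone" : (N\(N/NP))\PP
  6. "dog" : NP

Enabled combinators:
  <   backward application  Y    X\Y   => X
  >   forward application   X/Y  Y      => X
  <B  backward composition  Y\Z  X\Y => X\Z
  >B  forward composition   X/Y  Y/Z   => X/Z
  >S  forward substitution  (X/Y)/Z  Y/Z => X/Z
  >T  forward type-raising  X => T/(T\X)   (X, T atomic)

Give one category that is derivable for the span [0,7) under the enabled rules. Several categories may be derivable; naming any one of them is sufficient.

[0,7] S   >
  [0,1] S/(S\PP)   >T
    [0,1] "river" : PP
  [1,7] S\PP   >
    [1,6] (S\PP)/NP   >
      [1,2] "quickly" : ((S\PP)/NP)/N
      [2,6] N   <
        [2,4] N/NP   >B
          [2,3] "plan" : N/PP
          [3,4] "some" : PP/NP
        [4,6] N\(N/NP)   <
          [4,5] "ate" : PP
          [5,6] "bone" : (N\(N/NP))\PP
    [6,7] "dog" : NP

S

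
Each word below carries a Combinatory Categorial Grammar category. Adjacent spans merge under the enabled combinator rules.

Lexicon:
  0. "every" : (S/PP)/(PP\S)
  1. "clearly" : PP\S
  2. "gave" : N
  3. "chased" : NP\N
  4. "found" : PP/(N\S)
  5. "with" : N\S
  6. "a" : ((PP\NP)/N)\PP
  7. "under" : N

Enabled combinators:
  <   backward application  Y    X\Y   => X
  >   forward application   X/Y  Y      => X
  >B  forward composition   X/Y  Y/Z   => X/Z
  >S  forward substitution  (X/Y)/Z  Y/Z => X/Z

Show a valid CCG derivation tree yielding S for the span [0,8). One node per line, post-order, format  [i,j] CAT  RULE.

[0,1] (S/PP)/(PP\S)  lex  "every"
[1,2] PP\S  lex  "clearly"
[0,2] S/PP  >  k=1
[2,3] N  lex  "gave"
[3,4] NP\N  lex  "chased"
[2,4] NP  <  k=3
[4,5] PP/(N\S)  lex  "found"
[5,6] N\S  lex  "with"
[4,6] PP  >  k=5
[6,7] ((PP\NP)/N)\PP  lex  "a"
[4,7] (PP\NP)/N  <  k=6
[7,8] N  lex  "under"
[4,8] PP\NP  >  k=7
[2,8] PP  <  k=4
[0,8] S  >  k=2

[0,8] S   >
  [0,2] S/PP   >
    [0,1] "every" : (S/PP)/(PP\S)
    [1,2] "clearly" : PP\S
  [2,8] PP   <
    [2,4] NP   <
      [2,3] "gave" : N
      [3,4] "chased" : NP\N
    [4,8] PP\NP   >
      [4,7] (PP\NP)/N   <
        [4,6] PP   >
          [4,5] "found" : PP/(N\S)
          [5,6] "with" : N\S
        [6,7] "a" : ((PP\NP)/N)\PP
      [7,8] "under" : N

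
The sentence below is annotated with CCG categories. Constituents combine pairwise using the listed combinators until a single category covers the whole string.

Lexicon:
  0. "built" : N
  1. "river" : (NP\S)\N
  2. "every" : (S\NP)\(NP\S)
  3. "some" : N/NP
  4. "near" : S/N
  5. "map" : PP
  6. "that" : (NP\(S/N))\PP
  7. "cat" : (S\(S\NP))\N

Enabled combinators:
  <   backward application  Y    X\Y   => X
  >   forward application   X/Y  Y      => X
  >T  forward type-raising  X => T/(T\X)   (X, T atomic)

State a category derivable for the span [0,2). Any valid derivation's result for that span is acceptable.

[0,8] S   <
  [0,3] S\NP   <
    [0,2] NP\S   <
      [0,1] "built" : N
      [1,2] "river" : (NP\S)\N
    [2,3] "every" : (S\NP)\(NP\S)
  [3,8] S\(S\NP)   <
    [3,7] N   >
      [3,4] "some" : N/NP
      [4,7] NP   <
        [4,5] "near" : S/N
        [5,7] NP\(S/N)   <
          [5,6] "map" : PP
          [6,7] "that" : (NP\(S/N))\PP
    [7,8] "cat" : (S\(S\NP))\N

NP\S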